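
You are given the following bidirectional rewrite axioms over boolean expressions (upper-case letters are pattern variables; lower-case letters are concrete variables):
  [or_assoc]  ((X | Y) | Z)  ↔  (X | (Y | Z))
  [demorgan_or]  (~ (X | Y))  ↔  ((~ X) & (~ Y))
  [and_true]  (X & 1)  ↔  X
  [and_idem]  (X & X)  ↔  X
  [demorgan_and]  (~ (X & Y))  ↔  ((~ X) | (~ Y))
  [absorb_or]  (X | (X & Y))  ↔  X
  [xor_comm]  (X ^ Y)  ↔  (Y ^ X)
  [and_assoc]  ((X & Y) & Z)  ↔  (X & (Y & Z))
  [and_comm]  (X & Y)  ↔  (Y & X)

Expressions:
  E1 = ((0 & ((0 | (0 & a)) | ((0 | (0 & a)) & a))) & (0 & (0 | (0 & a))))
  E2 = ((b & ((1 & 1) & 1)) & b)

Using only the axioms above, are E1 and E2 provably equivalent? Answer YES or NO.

NO

All listed rules preserve value, hence provable equivalence implies equal values everywhere; look for a separating assignment.
a=0, b=1 gives E1 ↦ 0, E2 ↦ 1; values differ ⇒ not provably equivalent.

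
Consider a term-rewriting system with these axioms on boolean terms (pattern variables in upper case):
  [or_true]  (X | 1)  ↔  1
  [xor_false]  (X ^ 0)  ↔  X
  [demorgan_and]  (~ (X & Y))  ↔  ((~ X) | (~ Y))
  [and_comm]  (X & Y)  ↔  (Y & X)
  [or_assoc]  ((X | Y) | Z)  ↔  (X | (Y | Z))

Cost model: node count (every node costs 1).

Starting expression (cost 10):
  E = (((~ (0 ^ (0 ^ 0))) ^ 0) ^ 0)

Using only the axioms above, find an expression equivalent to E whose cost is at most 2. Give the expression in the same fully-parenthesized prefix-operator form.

(1) (((~ (0 ^ (0 ^ 0))) ^ 0) ^ 0)  =[xor_false →]=  ((~ (0 ^ (0 ^ 0))) ^ 0)
(2) (0 ^ 0)  =[xor_false →]=  0    ⊢ ((~ (0 ^ 0)) ^ 0)
(3) (0 ^ 0)  =[xor_false →]=  0    ⊢ ((~ 0) ^ 0)
(4) ((~ 0) ^ 0)  =[xor_false →]=  (~ 0)    ⊢ cost 2, within 2

(~ 0)   [cost 2]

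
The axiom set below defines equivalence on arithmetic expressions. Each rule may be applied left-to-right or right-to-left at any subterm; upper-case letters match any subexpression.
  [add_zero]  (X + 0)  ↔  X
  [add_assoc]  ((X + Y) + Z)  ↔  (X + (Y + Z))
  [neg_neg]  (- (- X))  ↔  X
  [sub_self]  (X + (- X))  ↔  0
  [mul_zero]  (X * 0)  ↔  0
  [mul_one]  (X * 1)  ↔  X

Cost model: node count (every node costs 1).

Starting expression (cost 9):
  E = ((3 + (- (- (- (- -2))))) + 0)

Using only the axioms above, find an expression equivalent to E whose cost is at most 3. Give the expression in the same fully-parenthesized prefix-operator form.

(1) (- (- (- -2)))  =[neg_neg →]=  (- -2)    ⊢ ((3 + (- (- -2))) + 0)
(2) (- (- -2))  =[neg_neg →]=  -2    ⊢ ((3 + -2) + 0)
(3) ((3 + -2) + 0)  =[add_zero →]=  (3 + -2)    ⊢ cost 3, within 3

(3 + -2)   [cost 3]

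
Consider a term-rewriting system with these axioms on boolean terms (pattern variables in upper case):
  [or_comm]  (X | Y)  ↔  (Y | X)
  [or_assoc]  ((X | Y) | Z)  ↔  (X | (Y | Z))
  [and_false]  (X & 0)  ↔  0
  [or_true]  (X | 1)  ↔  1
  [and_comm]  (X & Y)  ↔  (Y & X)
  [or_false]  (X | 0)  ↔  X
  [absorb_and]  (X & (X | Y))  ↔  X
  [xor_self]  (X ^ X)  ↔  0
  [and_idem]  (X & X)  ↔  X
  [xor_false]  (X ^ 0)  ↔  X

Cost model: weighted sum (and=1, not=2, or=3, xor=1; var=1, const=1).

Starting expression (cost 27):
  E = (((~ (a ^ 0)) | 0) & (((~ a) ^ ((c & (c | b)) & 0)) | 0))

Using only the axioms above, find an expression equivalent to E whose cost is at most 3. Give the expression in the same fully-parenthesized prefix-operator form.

(~ a)   [cost 3]

1. [absorb_and →] (c & (c | b))  →  c;  E = (((~ (a ^ 0)) | 0) & (((~ a) ^ (c & 0)) | 0))
2. [and_false →] (c & 0)  →  0;  E = (((~ (a ^ 0)) | 0) & (((~ a) ^ 0) | 0))
3. [or_false →] (((~ a) ^ 0) | 0)  →  ((~ a) ^ 0);  E = (((~ (a ^ 0)) | 0) & ((~ a) ^ 0))
4. [xor_false →] ((~ a) ^ 0)  →  (~ a);  E = (((~ (a ^ 0)) | 0) & (~ a))
5. [or_false →] ((~ (a ^ 0)) | 0)  →  (~ (a ^ 0));  E = ((~ (a ^ 0)) & (~ a))
6. [xor_false →] (a ^ 0)  →  a;  E = ((~ a) & (~ a))
7. [and_idem →] ((~ a) & (~ a))  →  (~ a);  cost 3 ≤ 3, done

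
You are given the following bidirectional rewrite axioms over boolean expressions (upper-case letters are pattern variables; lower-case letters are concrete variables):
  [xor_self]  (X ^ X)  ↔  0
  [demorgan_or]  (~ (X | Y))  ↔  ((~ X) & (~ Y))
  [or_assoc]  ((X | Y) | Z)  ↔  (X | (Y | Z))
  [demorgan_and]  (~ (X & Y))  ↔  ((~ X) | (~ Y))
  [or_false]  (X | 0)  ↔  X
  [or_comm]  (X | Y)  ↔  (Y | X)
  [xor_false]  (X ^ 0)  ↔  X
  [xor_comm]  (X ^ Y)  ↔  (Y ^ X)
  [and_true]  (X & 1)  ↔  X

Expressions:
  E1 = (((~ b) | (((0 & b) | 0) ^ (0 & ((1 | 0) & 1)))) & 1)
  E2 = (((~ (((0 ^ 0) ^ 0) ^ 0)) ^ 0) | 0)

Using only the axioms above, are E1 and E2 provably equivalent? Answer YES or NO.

NO

The axioms are sound identities: if E1 ↔* E2 then E1 and E2 evaluate identically under any assignment.
Under b=1: E1 evaluates to 0, E2 to 1. Distinct ⇒ no rewrite sequence connects them.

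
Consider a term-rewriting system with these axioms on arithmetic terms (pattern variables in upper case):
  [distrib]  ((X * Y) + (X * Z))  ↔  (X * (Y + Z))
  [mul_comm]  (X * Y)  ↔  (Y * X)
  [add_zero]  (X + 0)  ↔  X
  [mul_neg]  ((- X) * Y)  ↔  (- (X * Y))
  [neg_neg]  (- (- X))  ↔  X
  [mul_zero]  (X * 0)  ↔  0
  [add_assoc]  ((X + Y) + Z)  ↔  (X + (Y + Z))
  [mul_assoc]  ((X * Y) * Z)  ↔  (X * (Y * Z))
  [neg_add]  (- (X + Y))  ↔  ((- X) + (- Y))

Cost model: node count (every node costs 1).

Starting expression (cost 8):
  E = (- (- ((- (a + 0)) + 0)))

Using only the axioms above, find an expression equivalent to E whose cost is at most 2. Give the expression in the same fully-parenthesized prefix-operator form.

(- a)   [cost 2]

(1) (- (- ((- (a + 0)) + 0)))  =[neg_neg →]=  ((- (a + 0)) + 0)
(2) (a + 0)  =[add_zero →]=  a    ⊢ ((- a) + 0)
(3) ((- a) + 0)  =[add_zero →]=  (- a)    ⊢ cost 2, within 2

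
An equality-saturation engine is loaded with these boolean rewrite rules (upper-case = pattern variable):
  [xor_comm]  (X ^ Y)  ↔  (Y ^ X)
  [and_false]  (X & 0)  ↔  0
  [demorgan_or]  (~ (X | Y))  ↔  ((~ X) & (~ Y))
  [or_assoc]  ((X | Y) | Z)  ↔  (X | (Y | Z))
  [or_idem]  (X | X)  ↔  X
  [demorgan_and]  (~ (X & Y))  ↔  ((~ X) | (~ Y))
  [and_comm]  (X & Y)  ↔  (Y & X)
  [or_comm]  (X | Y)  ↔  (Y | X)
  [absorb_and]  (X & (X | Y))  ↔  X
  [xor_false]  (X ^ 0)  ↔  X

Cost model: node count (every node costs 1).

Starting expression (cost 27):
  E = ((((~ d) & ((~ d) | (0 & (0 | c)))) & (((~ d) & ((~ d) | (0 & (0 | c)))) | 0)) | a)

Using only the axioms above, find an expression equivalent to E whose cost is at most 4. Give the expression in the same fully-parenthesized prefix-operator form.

((~ d) | a)   [cost 4]

(1) (((~ d) & ((~ d) | (0 & (0 | c)))) & (((~ d) & ((~ d) | (0 & (0 | c)))) | 0))  =[absorb_and →]=  ((~ d) & ((~ d) | (0 & (0 | c))))    ⊢ (((~ d) & ((~ d) | (0 & (0 | c)))) | a)
(2) (0 & (0 | c))  =[absorb_and →]=  0    ⊢ (((~ d) & ((~ d) | 0)) | a)
(3) ((~ d) & ((~ d) | 0))  =[absorb_and →]=  (~ d)    ⊢ cost 4, within 4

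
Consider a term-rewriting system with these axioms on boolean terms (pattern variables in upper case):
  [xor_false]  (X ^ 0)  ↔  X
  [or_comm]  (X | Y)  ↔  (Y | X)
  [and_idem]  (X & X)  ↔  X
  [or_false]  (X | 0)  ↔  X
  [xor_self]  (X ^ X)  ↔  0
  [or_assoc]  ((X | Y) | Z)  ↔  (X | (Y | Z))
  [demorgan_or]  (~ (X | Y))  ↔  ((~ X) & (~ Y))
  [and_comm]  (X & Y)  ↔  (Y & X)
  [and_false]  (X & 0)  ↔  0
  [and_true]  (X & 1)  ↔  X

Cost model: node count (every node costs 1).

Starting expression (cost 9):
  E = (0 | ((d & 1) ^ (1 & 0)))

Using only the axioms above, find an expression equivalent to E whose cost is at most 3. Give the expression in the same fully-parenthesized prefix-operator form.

(0 | d)   [cost 3]

(1) (d & 1)  =[and_true →]=  d    ⊢ (0 | (d ^ (1 & 0)))
(2) (1 & 0)  =[and_false →]=  0    ⊢ (0 | (d ^ 0))
(3) (d ^ 0)  =[xor_false →]=  d    ⊢ cost 3, within 3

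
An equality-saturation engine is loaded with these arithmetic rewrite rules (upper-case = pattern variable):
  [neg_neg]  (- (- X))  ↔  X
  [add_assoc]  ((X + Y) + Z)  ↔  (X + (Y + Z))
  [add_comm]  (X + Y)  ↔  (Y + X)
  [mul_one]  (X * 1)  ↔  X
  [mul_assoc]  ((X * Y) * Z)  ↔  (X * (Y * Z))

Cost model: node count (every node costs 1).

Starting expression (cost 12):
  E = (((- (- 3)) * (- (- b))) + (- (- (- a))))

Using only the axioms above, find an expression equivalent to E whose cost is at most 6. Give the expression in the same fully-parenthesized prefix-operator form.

(1) (- (- b))  =[neg_neg →]=  b    ⊢ (((- (- 3)) * b) + (- (- (- a))))
(2) (- (- (- a)))  =[neg_neg →]=  (- a)    ⊢ (((- (- 3)) * b) + (- a))
(3) (- (- 3))  =[neg_neg →]=  3    ⊢ cost 6, within 6

((3 * b) + (- a))   [cost 6]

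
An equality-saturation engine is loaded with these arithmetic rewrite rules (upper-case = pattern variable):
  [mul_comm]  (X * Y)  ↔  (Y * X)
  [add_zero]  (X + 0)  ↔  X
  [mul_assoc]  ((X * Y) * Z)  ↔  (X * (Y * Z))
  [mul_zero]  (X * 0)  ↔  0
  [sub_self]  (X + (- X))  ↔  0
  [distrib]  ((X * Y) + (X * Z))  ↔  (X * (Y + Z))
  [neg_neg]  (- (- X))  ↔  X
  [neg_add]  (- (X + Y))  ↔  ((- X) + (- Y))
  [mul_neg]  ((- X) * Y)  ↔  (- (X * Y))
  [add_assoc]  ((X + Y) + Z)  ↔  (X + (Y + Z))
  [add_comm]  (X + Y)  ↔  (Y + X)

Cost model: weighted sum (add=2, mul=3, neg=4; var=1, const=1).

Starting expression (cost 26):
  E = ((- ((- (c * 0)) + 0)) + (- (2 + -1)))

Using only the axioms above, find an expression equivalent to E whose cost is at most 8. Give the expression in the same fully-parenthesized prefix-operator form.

step 1: add_zero (→) rewrites ((- (c * 0)) + 0) into (- (c * 0)), now ((- (- (c * 0))) + (- (2 + -1)))
step 2: add_comm (→) rewrites ((- (- (c * 0))) + (- (2 + -1))) into ((- (2 + -1)) + (- (- (c * 0))))
step 3: neg_neg (→) rewrites (- (- (c * 0))) into (c * 0), now ((- (2 + -1)) + (c * 0))
step 4: mul_zero (→) rewrites (c * 0) into 0, now ((- (2 + -1)) + 0)
step 5: add_zero (→) rewrites ((- (2 + -1)) + 0) into (- (2 + -1)), reaching cost 8 (bound 8)

(- (2 + -1))   [cost 8]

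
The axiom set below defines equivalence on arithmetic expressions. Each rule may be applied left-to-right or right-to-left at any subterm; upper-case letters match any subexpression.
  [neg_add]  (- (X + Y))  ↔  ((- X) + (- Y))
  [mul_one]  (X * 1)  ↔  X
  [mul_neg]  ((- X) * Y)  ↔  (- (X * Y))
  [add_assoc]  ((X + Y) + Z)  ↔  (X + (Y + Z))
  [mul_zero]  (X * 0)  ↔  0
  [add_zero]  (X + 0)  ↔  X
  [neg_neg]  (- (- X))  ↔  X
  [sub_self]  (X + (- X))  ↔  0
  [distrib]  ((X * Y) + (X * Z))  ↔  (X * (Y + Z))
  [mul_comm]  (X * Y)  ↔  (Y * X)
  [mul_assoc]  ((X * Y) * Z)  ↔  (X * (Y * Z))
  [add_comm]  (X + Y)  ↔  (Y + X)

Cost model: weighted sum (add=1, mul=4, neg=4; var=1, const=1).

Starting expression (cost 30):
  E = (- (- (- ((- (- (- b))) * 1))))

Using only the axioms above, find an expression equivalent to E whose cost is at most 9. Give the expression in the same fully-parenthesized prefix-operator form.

(1) ((- (- (- b))) * 1)  =[mul_one →]=  (- (- (- b)))    ⊢ (- (- (- (- (- (- b))))))
(2) (- (- (- (- b))))  =[neg_neg →]=  (- (- b))    ⊢ (- (- (- (- b))))
(3) (- (- (- (- b))))  =[neg_neg →]=  (- (- b))    ⊢ cost 9, within 9

(- (- b))   [cost 9]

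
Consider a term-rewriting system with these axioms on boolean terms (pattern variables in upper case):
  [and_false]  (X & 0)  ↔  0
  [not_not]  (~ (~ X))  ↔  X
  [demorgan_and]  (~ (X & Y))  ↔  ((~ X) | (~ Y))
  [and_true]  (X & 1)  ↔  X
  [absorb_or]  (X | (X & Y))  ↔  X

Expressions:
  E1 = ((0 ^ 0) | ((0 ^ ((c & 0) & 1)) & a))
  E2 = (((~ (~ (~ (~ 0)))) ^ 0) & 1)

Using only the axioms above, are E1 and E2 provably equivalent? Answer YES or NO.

1. [and_false →] (c & 0)  →  0;  E1 = ((0 ^ 0) | ((0 ^ (0 & 1)) & a))
2. [and_true →] (0 & 1)  →  0;  E1 = ((0 ^ 0) | ((0 ^ 0) & a))
3. [absorb_or →] ((0 ^ 0) | ((0 ^ 0) & a))  →  (0 ^ 0)
4. [not_not ←] 0  →  (~ (~ 0));  E1 = ((~ (~ 0)) ^ 0)
5. [and_true ←] ((~ (~ 0)) ^ 0)  →  (((~ (~ 0)) ^ 0) & 1)
6. [not_not ←] (~ (~ 0))  →  (~ (~ (~ (~ 0))));  this is E2

YES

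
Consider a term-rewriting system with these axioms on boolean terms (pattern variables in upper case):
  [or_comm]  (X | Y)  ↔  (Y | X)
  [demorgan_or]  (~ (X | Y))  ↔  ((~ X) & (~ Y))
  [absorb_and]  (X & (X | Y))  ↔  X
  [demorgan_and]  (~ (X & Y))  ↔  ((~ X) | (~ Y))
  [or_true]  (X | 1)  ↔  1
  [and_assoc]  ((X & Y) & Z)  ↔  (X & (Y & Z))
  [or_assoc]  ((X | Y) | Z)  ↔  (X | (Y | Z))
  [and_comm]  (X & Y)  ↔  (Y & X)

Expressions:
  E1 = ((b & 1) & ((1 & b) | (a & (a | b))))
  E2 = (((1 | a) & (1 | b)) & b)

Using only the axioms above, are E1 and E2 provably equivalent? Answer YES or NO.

YES

step 1: absorb_and (→) rewrites (a & (a | b)) into a, now ((b & 1) & ((1 & b) | a))
step 2: and_comm (→) rewrites (b & 1) into (1 & b), now ((1 & b) & ((1 & b) | a))
step 3: absorb_and (→) rewrites ((1 & b) & ((1 & b) | a)) into (1 & b)
step 4: absorb_and (←) rewrites 1 into (1 & (1 | b)), now ((1 & (1 | b)) & b)
step 5: or_true (←) rewrites 1 into (a | 1), now (((a | 1) & (1 | b)) & b)
step 6: or_comm (→) rewrites (a | 1) into (1 | a), which is E2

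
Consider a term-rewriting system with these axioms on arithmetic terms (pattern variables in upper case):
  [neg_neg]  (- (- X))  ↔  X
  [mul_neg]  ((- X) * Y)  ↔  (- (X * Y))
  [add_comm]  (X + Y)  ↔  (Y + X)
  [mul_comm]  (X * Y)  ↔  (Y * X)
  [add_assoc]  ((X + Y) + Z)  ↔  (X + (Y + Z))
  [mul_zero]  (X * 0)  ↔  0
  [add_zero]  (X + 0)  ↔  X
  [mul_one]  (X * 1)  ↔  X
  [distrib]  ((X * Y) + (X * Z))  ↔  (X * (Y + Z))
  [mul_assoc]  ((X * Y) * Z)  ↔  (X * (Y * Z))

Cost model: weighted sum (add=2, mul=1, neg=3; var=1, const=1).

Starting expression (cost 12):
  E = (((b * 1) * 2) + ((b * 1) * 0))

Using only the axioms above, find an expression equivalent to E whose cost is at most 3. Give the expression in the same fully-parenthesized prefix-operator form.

step 1: distrib (→) rewrites (((b * 1) * 2) + ((b * 1) * 0)) into ((b * 1) * (2 + 0))
step 2: mul_one (→) rewrites (b * 1) into b, now (b * (2 + 0))
step 3: add_zero (→) rewrites (2 + 0) into 2, reaching cost 3 (bound 3)

(b * 2)   [cost 3]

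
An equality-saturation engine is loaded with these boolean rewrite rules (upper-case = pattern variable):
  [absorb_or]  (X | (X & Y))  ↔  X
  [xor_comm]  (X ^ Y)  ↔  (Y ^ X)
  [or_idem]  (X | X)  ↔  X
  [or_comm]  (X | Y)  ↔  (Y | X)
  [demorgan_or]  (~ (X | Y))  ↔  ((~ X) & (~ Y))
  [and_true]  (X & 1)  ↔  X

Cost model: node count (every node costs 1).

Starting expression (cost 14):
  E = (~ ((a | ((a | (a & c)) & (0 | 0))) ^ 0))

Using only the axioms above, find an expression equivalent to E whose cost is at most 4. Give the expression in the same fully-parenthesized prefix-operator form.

(~ (a ^ 0))   [cost 4]

(1) (0 | 0)  =[or_idem →]=  0    ⊢ (~ ((a | ((a | (a & c)) & 0)) ^ 0))
(2) (a | (a & c))  =[absorb_or →]=  a    ⊢ (~ ((a | (a & 0)) ^ 0))
(3) (a | (a & 0))  =[absorb_or →]=  a    ⊢ cost 4, within 4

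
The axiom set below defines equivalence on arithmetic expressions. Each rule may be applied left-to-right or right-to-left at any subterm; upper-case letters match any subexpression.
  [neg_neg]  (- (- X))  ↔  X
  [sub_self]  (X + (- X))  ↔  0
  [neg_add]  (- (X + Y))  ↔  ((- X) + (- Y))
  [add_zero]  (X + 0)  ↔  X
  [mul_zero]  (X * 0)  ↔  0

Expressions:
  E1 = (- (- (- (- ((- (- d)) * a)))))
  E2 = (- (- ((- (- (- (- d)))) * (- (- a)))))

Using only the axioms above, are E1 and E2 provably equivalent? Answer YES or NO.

YES

1. [neg_neg →] (- (- (- ((- (- d)) * a))))  →  (- ((- (- d)) * a));  E1 = (- (- ((- (- d)) * a)))
2. [neg_neg →] (- (- ((- (- d)) * a)))  →  ((- (- d)) * a)
3. [neg_neg ←] a  →  (- (- a));  E1 = ((- (- d)) * (- (- a)))
4. [neg_neg ←] (- (- d))  →  (- (- (- (- d))));  E1 = ((- (- (- (- d)))) * (- (- a)))
5. [neg_neg ←] ((- (- (- (- d)))) * (- (- a)))  →  (- (- ((- (- (- (- d)))) * (- (- a)))));  this is E2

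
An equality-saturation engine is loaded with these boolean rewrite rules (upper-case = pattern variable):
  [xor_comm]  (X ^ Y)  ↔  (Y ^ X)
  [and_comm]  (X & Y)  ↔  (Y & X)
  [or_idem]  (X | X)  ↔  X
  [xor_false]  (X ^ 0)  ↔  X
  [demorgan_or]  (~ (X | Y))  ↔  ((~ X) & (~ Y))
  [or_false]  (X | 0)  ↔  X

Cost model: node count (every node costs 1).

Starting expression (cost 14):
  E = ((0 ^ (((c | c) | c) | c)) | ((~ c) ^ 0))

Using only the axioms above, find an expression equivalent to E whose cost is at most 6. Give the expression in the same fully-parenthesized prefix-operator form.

((0 ^ c) | (~ c))   [cost 6]

(1) (c | c)  =[or_idem →]=  c    ⊢ ((0 ^ ((c | c) | c)) | ((~ c) ^ 0))
(2) (c | c)  =[or_idem →]=  c    ⊢ ((0 ^ (c | c)) | ((~ c) ^ 0))
(3) (c | c)  =[or_idem →]=  c    ⊢ ((0 ^ c) | ((~ c) ^ 0))
(4) ((~ c) ^ 0)  =[xor_false →]=  (~ c)    ⊢ cost 6, within 6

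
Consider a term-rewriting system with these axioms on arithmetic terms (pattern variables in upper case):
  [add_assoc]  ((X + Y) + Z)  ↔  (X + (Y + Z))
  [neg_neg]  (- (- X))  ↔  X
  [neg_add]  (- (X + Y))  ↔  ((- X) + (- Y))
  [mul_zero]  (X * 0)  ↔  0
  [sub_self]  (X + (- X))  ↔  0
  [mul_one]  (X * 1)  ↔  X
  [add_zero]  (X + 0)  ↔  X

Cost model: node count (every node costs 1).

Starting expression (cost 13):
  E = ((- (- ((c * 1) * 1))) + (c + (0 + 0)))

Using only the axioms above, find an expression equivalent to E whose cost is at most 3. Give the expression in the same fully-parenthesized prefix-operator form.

(c + c)   [cost 3]

1. [neg_neg →] (- (- ((c * 1) * 1)))  →  ((c * 1) * 1);  E = (((c * 1) * 1) + (c + (0 + 0)))
2. [mul_one →] ((c * 1) * 1)  →  (c * 1);  E = ((c * 1) + (c + (0 + 0)))
3. [add_zero →] (0 + 0)  →  0;  E = ((c * 1) + (c + 0))
4. [mul_one →] (c * 1)  →  c;  E = (c + (c + 0))
5. [add_zero →] (c + 0)  →  c;  cost 3 ≤ 3, done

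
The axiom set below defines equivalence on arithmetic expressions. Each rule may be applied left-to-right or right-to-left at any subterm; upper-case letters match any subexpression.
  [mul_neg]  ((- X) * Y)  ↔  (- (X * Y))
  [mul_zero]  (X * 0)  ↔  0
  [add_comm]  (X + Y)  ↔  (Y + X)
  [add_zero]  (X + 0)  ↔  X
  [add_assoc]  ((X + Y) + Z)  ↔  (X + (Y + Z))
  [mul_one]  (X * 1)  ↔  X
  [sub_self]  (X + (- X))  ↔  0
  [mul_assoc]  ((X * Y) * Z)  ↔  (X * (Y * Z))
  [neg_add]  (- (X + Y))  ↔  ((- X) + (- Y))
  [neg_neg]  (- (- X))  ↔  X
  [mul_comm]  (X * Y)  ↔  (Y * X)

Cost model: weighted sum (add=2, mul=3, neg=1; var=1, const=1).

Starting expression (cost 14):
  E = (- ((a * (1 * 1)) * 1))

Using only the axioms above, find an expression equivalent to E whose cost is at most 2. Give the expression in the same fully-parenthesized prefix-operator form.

(- a)   [cost 2]

(1) (1 * 1)  =[mul_one →]=  1    ⊢ (- ((a * 1) * 1))
(2) ((a * 1) * 1)  =[mul_one →]=  (a * 1)    ⊢ (- (a * 1))
(3) (a * 1)  =[mul_one →]=  a    ⊢ cost 2, within 2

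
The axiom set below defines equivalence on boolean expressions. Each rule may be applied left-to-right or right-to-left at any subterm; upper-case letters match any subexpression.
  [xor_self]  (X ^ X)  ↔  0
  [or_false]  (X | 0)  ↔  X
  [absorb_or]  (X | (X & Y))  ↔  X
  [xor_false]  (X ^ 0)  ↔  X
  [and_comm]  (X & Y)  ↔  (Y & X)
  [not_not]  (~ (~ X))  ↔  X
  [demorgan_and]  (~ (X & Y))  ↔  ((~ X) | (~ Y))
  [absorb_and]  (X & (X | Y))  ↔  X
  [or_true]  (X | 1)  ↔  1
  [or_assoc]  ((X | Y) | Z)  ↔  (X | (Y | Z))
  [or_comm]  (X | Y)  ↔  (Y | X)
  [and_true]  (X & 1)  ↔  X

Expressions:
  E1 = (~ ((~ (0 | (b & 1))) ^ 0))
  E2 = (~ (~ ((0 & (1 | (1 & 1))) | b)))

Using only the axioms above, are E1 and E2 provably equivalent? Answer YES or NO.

(1) (b & 1)  =[and_true →]=  b    ⊢ (~ ((~ (0 | b)) ^ 0))
(2) ((~ (0 | b)) ^ 0)  =[xor_false →]=  (~ (0 | b))    ⊢ (~ (~ (0 | b)))
(3) (~ (~ (0 | b)))  =[not_not →]=  (0 | b)
(4) 0  =[and_true ←]=  (0 & 1)    ⊢ ((0 & 1) | b)
(5) ((0 & 1) | b)  =[not_not ←]=  (~ (~ ((0 & 1) | b)))
(6) 1  =[absorb_or ←]=  (1 | (1 & 1))    ⊢ E2

YES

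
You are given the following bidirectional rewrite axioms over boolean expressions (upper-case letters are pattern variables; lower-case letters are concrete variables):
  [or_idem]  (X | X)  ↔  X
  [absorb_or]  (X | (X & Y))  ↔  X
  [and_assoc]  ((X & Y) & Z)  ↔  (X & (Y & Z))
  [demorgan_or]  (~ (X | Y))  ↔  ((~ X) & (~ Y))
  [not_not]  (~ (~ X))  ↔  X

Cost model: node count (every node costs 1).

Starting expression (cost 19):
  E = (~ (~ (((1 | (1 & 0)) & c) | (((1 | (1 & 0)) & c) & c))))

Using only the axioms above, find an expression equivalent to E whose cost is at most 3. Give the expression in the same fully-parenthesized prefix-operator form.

step 1: absorb_or (→) rewrites (((1 | (1 & 0)) & c) | (((1 | (1 & 0)) & c) & c)) into ((1 | (1 & 0)) & c), now (~ (~ ((1 | (1 & 0)) & c)))
step 2: absorb_or (→) rewrites (1 | (1 & 0)) into 1, now (~ (~ (1 & c)))
step 3: not_not (→) rewrites (~ (~ (1 & c))) into (1 & c), reaching cost 3 (bound 3)

(1 & c)   [cost 3]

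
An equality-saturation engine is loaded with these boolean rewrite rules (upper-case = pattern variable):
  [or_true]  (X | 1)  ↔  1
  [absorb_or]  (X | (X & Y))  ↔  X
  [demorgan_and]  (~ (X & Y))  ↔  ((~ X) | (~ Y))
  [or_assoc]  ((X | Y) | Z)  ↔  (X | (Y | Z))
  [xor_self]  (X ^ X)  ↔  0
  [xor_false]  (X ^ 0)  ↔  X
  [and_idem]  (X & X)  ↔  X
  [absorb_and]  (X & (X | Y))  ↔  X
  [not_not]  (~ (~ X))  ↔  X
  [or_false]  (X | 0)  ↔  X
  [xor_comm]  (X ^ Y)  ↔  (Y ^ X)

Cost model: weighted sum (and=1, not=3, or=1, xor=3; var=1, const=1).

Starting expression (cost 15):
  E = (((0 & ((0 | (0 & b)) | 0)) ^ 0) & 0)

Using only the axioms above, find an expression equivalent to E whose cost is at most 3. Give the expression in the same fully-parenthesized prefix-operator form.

(0 & 0)   [cost 3]

1. [absorb_or →] (0 | (0 & b))  →  0;  E = (((0 & (0 | 0)) ^ 0) & 0)
2. [xor_false →] ((0 & (0 | 0)) ^ 0)  →  (0 & (0 | 0));  E = ((0 & (0 | 0)) & 0)
3. [absorb_and →] (0 & (0 | 0))  →  0;  cost 3 ≤ 3, done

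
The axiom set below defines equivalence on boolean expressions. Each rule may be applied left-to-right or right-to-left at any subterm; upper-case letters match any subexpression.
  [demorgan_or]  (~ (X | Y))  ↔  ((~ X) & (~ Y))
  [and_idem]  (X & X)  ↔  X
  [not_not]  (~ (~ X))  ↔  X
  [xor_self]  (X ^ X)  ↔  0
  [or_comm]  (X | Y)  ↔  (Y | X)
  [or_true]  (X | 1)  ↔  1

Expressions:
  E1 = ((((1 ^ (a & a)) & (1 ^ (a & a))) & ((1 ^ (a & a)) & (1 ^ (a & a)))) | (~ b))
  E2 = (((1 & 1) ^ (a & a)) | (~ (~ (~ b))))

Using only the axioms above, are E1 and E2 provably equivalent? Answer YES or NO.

YES

(1) (((1 ^ (a & a)) & (1 ^ (a & a))) & ((1 ^ (a & a)) & (1 ^ (a & a))))  =[and_idem →]=  ((1 ^ (a & a)) & (1 ^ (a & a)))    ⊢ (((1 ^ (a & a)) & (1 ^ (a & a))) | (~ b))
(2) ((1 ^ (a & a)) & (1 ^ (a & a)))  =[and_idem →]=  (1 ^ (a & a))    ⊢ ((1 ^ (a & a)) | (~ b))
(3) (a & a)  =[and_idem →]=  a    ⊢ ((1 ^ a) | (~ b))
(4) 1  =[and_idem ←]=  (1 & 1)    ⊢ (((1 & 1) ^ a) | (~ b))
(5) (~ b)  =[not_not ←]=  (~ (~ (~ b)))    ⊢ (((1 & 1) ^ a) | (~ (~ (~ b))))
(6) a  =[and_idem ←]=  (a & a)    ⊢ E2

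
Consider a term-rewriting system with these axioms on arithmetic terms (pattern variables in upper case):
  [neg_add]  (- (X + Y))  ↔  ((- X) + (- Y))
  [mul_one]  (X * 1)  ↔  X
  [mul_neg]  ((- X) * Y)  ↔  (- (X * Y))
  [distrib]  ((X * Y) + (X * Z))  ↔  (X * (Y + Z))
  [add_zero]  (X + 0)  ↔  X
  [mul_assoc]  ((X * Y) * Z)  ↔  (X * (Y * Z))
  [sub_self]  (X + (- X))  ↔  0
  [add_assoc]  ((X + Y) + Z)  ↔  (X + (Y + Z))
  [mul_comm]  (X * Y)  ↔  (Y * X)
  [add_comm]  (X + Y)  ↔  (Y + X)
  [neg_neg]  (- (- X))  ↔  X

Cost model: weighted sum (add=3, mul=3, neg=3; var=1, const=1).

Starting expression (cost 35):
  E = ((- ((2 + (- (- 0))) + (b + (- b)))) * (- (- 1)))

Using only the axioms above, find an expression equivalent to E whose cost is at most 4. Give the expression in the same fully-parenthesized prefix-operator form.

(- 2)   [cost 4]

(1) (- (- 0))  =[neg_neg →]=  0    ⊢ ((- ((2 + 0) + (b + (- b)))) * (- (- 1)))
(2) (- (- 1))  =[neg_neg →]=  1    ⊢ ((- ((2 + 0) + (b + (- b)))) * 1)
(3) ((- ((2 + 0) + (b + (- b)))) * 1)  =[mul_one →]=  (- ((2 + 0) + (b + (- b))))
(4) (b + (- b))  =[sub_self →]=  0    ⊢ (- ((2 + 0) + 0))
(5) (2 + 0)  =[add_zero →]=  2    ⊢ (- (2 + 0))
(6) (2 + 0)  =[add_zero →]=  2    ⊢ cost 4, within 4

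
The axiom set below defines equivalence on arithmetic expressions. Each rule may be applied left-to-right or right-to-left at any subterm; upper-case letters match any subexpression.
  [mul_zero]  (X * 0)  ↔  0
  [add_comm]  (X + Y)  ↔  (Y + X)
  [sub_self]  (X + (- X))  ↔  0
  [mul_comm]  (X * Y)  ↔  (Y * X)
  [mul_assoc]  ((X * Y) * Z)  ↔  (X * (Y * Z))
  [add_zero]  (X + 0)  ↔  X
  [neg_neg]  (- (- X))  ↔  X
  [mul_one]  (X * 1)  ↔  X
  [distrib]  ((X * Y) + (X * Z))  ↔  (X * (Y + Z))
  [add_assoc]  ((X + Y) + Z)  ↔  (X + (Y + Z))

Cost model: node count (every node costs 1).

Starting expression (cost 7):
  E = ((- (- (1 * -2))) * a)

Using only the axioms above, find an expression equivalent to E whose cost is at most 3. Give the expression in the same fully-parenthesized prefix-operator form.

(1) (1 * -2)  =[mul_comm →]=  (-2 * 1)    ⊢ ((- (- (-2 * 1))) * a)
(2) (- (- (-2 * 1)))  =[neg_neg →]=  (-2 * 1)    ⊢ ((-2 * 1) * a)
(3) (-2 * 1)  =[mul_one →]=  -2    ⊢ cost 3, within 3

(-2 * a)   [cost 3]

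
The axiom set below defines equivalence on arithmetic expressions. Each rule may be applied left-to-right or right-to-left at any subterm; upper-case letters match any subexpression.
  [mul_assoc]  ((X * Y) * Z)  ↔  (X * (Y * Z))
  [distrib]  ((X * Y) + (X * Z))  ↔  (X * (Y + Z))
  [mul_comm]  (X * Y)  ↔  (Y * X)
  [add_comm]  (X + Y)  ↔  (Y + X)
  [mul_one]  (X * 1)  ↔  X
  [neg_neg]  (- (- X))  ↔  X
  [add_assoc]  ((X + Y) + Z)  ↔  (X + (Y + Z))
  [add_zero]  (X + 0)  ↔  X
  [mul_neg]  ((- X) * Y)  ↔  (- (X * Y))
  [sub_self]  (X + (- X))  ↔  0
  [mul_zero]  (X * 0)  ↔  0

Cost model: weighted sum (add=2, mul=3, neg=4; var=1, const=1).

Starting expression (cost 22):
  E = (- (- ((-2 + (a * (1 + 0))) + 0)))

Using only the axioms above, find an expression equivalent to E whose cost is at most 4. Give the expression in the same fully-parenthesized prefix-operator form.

step 1: add_zero (→) rewrites (1 + 0) into 1, now (- (- ((-2 + (a * 1)) + 0)))
step 2: add_zero (→) rewrites ((-2 + (a * 1)) + 0) into (-2 + (a * 1)), now (- (- (-2 + (a * 1))))
step 3: neg_neg (→) rewrites (- (- (-2 + (a * 1)))) into (-2 + (a * 1))
step 4: mul_one (→) rewrites (a * 1) into a, reaching cost 4 (bound 4)

(-2 + a)   [cost 4]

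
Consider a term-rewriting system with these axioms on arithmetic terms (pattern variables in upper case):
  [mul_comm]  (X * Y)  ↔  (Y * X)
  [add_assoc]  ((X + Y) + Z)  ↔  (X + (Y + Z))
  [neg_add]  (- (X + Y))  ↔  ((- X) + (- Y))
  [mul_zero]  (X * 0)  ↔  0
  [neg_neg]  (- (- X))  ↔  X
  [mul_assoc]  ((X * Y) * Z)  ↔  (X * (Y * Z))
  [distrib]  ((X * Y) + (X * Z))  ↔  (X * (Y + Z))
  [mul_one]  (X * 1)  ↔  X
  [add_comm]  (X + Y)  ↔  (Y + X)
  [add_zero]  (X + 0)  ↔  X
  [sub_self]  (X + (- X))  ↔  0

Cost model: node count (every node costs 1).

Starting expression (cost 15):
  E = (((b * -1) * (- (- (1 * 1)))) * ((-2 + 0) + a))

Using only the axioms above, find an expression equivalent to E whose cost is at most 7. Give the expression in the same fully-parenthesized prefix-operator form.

((b * -1) * (-2 + a))   [cost 7]

1. [neg_neg →] (- (- (1 * 1)))  →  (1 * 1);  E = (((b * -1) * (1 * 1)) * ((-2 + 0) + a))
2. [mul_one →] (1 * 1)  →  1;  E = (((b * -1) * 1) * ((-2 + 0) + a))
3. [add_zero →] (-2 + 0)  →  -2;  E = (((b * -1) * 1) * (-2 + a))
4. [mul_one →] ((b * -1) * 1)  →  (b * -1);  cost 7 ≤ 7, done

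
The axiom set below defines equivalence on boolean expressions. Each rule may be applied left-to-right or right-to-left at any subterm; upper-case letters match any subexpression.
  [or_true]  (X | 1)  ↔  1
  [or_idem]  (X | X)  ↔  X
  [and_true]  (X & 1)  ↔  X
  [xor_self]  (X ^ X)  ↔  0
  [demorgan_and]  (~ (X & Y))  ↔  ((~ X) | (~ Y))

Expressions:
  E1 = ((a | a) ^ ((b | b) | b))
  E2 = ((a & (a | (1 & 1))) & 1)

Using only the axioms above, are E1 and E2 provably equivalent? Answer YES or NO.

All listed rules preserve value, hence provable equivalence implies equal values everywhere; look for a separating assignment.
a=0, b=1 gives E1 ↦ 1, E2 ↦ 0; values differ ⇒ not provably equivalent.

NO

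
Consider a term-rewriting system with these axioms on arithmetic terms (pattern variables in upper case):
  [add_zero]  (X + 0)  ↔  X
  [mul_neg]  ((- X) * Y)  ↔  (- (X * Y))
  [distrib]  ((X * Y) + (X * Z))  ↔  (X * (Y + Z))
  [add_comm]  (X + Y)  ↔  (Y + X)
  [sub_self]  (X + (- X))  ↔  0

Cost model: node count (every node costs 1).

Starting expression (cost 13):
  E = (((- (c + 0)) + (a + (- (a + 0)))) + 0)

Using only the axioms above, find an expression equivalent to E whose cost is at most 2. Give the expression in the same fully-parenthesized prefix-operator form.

(- c)   [cost 2]

(1) (a + 0)  =[add_zero →]=  a    ⊢ (((- (c + 0)) + (a + (- a))) + 0)
(2) (a + (- a))  =[sub_self →]=  0    ⊢ (((- (c + 0)) + 0) + 0)
(3) ((- (c + 0)) + 0)  =[add_zero →]=  (- (c + 0))    ⊢ ((- (c + 0)) + 0)
(4) ((- (c + 0)) + 0)  =[add_zero →]=  (- (c + 0))
(5) (c + 0)  =[add_zero →]=  c    ⊢ cost 2, within 2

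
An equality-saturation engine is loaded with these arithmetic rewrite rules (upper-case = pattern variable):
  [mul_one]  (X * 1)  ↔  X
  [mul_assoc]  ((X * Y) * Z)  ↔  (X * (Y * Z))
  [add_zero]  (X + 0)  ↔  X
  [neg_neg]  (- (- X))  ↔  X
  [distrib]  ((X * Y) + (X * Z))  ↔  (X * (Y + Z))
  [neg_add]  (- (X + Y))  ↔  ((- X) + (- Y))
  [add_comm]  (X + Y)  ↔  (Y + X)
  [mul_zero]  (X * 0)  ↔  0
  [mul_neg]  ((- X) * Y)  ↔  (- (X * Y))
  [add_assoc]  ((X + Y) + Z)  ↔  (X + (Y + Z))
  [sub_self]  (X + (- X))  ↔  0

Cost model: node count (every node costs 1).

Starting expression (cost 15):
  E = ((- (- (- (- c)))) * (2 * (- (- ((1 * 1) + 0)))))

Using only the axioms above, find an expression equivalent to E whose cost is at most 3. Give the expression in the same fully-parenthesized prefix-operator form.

(c * 2)   [cost 3]

step 1: neg_neg (→) rewrites (- (- ((1 * 1) + 0))) into ((1 * 1) + 0), now ((- (- (- (- c)))) * (2 * ((1 * 1) + 0)))
step 2: neg_neg (→) rewrites (- (- (- c))) into (- c), now ((- (- c)) * (2 * ((1 * 1) + 0)))
step 3: mul_neg (→) rewrites ((- (- c)) * (2 * ((1 * 1) + 0))) into (- ((- c) * (2 * ((1 * 1) + 0))))
step 4: mul_one (→) rewrites (1 * 1) into 1, now (- ((- c) * (2 * (1 + 0))))
step 5: add_zero (→) rewrites (1 + 0) into 1, now (- ((- c) * (2 * 1)))
step 6: mul_neg (→) rewrites ((- c) * (2 * 1)) into (- (c * (2 * 1))), now (- (- (c * (2 * 1))))
step 7: neg_neg (→) rewrites (- (- (c * (2 * 1)))) into (c * (2 * 1))
step 8: mul_one (→) rewrites (2 * 1) into 2, reaching cost 3 (bound 3)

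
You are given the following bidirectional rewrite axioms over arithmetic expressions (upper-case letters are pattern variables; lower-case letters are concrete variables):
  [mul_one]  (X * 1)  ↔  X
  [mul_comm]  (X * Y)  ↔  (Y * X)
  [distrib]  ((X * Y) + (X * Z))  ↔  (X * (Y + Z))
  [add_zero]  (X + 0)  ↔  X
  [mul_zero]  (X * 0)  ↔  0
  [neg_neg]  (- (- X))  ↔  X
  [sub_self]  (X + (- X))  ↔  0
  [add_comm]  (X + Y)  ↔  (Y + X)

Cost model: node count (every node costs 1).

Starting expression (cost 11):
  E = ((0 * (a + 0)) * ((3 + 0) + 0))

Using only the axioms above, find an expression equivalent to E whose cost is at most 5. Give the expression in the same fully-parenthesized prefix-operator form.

((0 * a) * 3)   [cost 5]

step 1: add_zero (→) rewrites (3 + 0) into 3, now ((0 * (a + 0)) * (3 + 0))
step 2: add_zero (→) rewrites (a + 0) into a, now ((0 * a) * (3 + 0))
step 3: add_zero (→) rewrites (3 + 0) into 3, reaching cost 5 (bound 5)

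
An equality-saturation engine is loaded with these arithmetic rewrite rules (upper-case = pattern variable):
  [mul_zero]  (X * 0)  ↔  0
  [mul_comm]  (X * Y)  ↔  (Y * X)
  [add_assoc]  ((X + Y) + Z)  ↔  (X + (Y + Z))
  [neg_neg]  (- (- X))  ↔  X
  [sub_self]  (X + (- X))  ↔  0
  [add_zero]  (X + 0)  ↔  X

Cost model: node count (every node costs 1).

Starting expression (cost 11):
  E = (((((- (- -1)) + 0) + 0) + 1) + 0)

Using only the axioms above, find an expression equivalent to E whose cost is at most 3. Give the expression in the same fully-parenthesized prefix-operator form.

(-1 + 1)   [cost 3]

step 1: neg_neg (→) rewrites (- (- -1)) into -1, now ((((-1 + 0) + 0) + 1) + 0)
step 2: add_zero (→) rewrites ((((-1 + 0) + 0) + 1) + 0) into (((-1 + 0) + 0) + 1)
step 3: add_zero (→) rewrites ((-1 + 0) + 0) into (-1 + 0), now ((-1 + 0) + 1)
step 4: add_zero (→) rewrites (-1 + 0) into -1, reaching cost 3 (bound 3)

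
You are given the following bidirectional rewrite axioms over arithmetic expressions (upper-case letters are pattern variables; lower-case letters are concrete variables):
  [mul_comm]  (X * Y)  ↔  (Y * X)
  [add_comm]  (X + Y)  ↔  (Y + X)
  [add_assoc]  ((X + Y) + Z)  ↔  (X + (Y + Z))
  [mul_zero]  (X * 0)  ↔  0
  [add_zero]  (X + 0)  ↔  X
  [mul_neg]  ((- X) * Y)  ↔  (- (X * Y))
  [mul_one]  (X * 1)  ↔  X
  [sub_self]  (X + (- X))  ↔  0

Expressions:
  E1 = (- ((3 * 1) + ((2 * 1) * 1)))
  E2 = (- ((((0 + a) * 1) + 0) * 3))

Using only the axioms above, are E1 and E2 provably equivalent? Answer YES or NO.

All listed rules preserve value, hence provable equivalence implies equal values everywhere; look for a separating assignment.
a=0 gives E1 ↦ -5, E2 ↦ 0; values differ ⇒ not provably equivalent.

NO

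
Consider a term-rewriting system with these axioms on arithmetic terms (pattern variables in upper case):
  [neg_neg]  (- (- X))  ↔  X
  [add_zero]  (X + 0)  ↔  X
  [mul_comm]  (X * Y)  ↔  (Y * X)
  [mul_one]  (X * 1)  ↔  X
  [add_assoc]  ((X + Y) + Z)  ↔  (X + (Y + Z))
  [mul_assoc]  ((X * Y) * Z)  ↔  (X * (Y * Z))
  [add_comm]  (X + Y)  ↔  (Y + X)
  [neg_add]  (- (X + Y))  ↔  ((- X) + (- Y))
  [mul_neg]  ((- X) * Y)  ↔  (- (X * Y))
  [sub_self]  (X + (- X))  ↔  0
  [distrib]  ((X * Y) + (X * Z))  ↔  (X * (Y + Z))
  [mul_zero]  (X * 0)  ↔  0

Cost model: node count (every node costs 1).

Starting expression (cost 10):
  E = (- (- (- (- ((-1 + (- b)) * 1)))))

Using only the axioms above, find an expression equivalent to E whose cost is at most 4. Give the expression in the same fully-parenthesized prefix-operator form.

1. [mul_one →] ((-1 + (- b)) * 1)  →  (-1 + (- b));  E = (- (- (- (- (-1 + (- b))))))
2. [neg_neg →] (- (- (-1 + (- b))))  →  (-1 + (- b));  E = (- (- (-1 + (- b))))
3. [neg_neg →] (- (- (-1 + (- b))))  →  (-1 + (- b));  cost 4 ≤ 4, done

(-1 + (- b))   [cost 4]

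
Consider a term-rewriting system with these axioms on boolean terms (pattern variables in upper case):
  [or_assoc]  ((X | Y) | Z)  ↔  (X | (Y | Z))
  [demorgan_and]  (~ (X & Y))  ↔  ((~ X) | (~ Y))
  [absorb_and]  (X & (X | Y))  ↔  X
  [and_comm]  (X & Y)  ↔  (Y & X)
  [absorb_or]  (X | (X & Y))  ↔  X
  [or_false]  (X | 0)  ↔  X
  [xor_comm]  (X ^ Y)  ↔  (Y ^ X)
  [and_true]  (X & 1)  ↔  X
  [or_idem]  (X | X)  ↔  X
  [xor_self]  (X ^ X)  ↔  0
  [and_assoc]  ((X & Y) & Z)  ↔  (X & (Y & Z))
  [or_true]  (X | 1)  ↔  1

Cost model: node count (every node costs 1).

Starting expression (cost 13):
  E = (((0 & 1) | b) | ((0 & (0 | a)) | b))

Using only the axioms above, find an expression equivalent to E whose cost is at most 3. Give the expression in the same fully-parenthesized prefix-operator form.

(1) (0 & (0 | a))  =[absorb_and →]=  0    ⊢ (((0 & 1) | b) | (0 | b))
(2) (0 & 1)  =[and_true →]=  0    ⊢ ((0 | b) | (0 | b))
(3) ((0 | b) | (0 | b))  =[or_idem →]=  (0 | b)    ⊢ cost 3, within 3

(0 | b)   [cost 3]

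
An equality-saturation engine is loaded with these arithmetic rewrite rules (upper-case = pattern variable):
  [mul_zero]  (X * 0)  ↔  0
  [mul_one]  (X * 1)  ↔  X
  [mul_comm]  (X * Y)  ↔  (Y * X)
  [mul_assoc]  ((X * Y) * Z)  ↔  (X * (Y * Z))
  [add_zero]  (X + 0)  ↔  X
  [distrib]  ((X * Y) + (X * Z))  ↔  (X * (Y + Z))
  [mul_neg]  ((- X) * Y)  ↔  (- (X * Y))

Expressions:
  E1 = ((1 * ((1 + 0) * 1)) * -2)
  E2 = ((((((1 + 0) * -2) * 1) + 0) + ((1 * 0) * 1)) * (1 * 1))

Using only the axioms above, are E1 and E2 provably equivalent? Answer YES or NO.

(1) ((1 + 0) * 1)  =[mul_one →]=  (1 + 0)    ⊢ ((1 * (1 + 0)) * -2)
(2) (1 + 0)  =[add_zero →]=  1    ⊢ ((1 * 1) * -2)
(3) (1 * 1)  =[mul_one →]=  1    ⊢ (1 * -2)
(4) (1 * -2)  =[add_zero ←]=  ((1 * -2) + 0)
(5) (1 * -2)  =[add_zero ←]=  ((1 * -2) + 0)    ⊢ (((1 * -2) + 0) + 0)
(6) 0  =[mul_one ←]=  (0 * 1)    ⊢ (((1 * -2) + 0) + (0 * 1))
(7) 1  =[add_zero ←]=  (1 + 0)    ⊢ ((((1 + 0) * -2) + 0) + (0 * 1))
(8) ((((1 + 0) * -2) + 0) + (0 * 1))  =[mul_one ←]=  (((((1 + 0) * -2) + 0) + (0 * 1)) * 1)
(9) (0 * 1)  =[mul_comm →]=  (1 * 0)    ⊢ (((((1 + 0) * -2) + 0) + (1 * 0)) * 1)
(10) 1  =[mul_one ←]=  (1 * 1)    ⊢ (((((1 + 0) * -2) + 0) + (1 * 0)) * (1 * 1))
(11) (1 * 0)  =[mul_one ←]=  ((1 * 0) * 1)    ⊢ (((((1 + 0) * -2) + 0) + ((1 * 0) * 1)) * (1 * 1))
(12) ((1 + 0) * -2)  =[mul_one ←]=  (((1 + 0) * -2) * 1)    ⊢ E2

YES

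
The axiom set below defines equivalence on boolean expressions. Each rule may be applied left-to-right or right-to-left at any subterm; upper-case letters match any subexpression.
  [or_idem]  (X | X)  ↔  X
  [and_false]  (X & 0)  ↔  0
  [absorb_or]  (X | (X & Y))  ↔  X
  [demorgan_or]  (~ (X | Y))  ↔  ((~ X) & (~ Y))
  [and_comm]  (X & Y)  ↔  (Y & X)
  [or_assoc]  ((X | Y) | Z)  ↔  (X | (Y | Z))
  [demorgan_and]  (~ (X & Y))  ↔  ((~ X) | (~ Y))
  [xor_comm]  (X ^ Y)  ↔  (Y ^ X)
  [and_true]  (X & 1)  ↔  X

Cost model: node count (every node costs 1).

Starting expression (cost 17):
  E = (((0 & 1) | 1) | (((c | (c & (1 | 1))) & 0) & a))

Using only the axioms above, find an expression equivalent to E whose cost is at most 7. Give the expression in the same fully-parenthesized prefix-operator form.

((0 | 1) | (0 & a))   [cost 7]

(1) (1 | 1)  =[or_idem →]=  1    ⊢ (((0 & 1) | 1) | (((c | (c & 1)) & 0) & a))
(2) (c & 1)  =[and_true →]=  c    ⊢ (((0 & 1) | 1) | (((c | c) & 0) & a))
(3) (0 & 1)  =[and_true →]=  0    ⊢ ((0 | 1) | (((c | c) & 0) & a))
(4) (c | c)  =[or_idem →]=  c    ⊢ ((0 | 1) | ((c & 0) & a))
(5) (c & 0)  =[and_false →]=  0    ⊢ cost 7, within 7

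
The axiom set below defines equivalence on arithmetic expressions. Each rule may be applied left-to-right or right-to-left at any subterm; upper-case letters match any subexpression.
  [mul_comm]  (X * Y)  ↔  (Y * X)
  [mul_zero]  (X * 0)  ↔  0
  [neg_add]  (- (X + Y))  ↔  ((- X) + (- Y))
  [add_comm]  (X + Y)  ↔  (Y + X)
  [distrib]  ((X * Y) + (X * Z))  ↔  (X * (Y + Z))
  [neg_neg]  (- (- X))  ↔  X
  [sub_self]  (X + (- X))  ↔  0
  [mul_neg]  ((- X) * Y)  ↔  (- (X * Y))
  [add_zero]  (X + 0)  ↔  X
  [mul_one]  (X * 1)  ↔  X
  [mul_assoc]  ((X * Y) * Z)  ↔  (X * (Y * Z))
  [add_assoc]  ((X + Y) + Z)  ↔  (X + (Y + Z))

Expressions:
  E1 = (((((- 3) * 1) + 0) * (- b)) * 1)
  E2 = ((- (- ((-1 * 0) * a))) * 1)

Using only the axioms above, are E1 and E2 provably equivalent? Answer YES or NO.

NO

All listed rules preserve value, hence provable equivalence implies equal values everywhere; look for a separating assignment.
a=0, b=1 gives E1 ↦ 3, E2 ↦ 0; values differ ⇒ not provably equivalent.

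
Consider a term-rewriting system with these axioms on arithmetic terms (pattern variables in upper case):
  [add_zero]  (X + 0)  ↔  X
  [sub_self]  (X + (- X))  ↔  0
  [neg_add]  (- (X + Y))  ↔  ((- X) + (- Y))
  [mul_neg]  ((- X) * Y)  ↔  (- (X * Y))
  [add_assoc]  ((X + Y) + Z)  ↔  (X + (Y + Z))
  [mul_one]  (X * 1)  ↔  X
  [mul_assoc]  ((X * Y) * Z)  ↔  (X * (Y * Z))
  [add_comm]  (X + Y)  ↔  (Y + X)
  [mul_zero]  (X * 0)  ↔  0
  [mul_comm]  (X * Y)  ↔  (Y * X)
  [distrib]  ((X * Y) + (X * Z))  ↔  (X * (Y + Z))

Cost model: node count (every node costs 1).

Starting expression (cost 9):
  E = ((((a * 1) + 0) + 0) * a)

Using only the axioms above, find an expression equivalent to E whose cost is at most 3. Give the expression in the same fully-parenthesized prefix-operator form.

(a * a)   [cost 3]

step 1: mul_one (→) rewrites (a * 1) into a, now (((a + 0) + 0) * a)
step 2: add_zero (→) rewrites ((a + 0) + 0) into (a + 0), now ((a + 0) * a)
step 3: add_zero (→) rewrites (a + 0) into a, reaching cost 3 (bound 3)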